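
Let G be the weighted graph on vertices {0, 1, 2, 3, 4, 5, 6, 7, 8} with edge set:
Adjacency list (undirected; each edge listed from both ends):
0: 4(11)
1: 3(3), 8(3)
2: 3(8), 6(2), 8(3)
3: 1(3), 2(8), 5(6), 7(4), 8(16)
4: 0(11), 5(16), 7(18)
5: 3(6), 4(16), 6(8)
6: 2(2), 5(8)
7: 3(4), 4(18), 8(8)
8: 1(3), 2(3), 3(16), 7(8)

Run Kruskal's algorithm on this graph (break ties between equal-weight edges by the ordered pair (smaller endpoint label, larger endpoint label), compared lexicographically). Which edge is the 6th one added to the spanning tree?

3-5

Sort edges by weight, then run Kruskal:
2-6 (2): add — endpoints in different components.
1-3 (3): add — endpoints in different components.
1-8 (3): add — endpoints in different components.
2-8 (3): add — endpoints in different components.
3-7 (4): add — endpoints in different components.
3-5 (6): add — endpoints in different components.
2-3 (8): skip — 2 and 3 already connected.
5-6 (8): skip — 5 and 6 already connected.
7-8 (8): skip — 7 and 8 already connected.
0-4 (11): add — endpoints in different components.
3-8 (16): skip — 3 and 8 already connected.
4-5 (16): add — endpoints in different components.
The 6th edge added is 3-5.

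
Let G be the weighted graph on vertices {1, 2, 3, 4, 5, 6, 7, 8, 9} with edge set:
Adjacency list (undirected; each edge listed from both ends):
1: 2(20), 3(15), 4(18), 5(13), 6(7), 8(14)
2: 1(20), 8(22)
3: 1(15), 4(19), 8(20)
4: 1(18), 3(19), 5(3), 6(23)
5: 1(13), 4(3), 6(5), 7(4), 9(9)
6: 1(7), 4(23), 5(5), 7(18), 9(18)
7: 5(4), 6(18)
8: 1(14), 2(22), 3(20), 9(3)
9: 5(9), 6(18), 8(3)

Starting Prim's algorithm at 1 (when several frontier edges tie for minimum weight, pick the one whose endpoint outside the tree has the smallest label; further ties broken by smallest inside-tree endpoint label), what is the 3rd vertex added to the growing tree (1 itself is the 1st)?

5

Prim, starting at 1.
Step 1: cheapest edge leaving the tree is 1–6 (7); add 6.
Step 2: cheapest edge leaving the tree is 5–6 (5); add 5.
Step 3: cheapest edge leaving the tree is 4–5 (3); add 4.
Step 4: cheapest edge leaving the tree is 5–7 (4); add 7.
Step 5: cheapest edge leaving the tree is 5–9 (9); add 9.
Step 6: cheapest edge leaving the tree is 8–9 (3); add 8.
Step 7: cheapest edge leaving the tree is 1–3 (15); add 3.
Step 8: cheapest edge leaving the tree is 1–2 (20); add 2.
Vertex order: 1, 6, 5, 4, 7, 9, 8, 3, 2. The 3rd vertex is 5.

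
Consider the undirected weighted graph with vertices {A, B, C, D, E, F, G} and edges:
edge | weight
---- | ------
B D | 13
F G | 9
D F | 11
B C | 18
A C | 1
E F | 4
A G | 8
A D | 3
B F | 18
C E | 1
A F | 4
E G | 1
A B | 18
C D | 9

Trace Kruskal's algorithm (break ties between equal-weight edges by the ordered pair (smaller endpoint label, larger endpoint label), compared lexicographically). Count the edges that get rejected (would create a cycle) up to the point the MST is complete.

5

Kruskal's algorithm — process edges by increasing weight (ties by edge label):
A C (1): add. Components now {A,C} {B} {D} {E} {F} {G}
C E (1): add. Components now {A,C,E} {B} {D} {F} {G}
E G (1): add. Components now {A,C,E,G} {B} {D} {F}
A D (3): add. Components now {A,C,D,E,G} {B} {F}
A F (4): add. Components now {A,C,D,E,F,G} {B}
E F (4): skip — E and F already connected.
A G (8): skip — A and G already connected.
C D (9): skip — C and D already connected.
F G (9): skip — F and G already connected.
D F (11): skip — D and F already connected.
B D (13): add. Components now {A,B,C,D,E,F,G}
Edges rejected before the tree was complete: 5.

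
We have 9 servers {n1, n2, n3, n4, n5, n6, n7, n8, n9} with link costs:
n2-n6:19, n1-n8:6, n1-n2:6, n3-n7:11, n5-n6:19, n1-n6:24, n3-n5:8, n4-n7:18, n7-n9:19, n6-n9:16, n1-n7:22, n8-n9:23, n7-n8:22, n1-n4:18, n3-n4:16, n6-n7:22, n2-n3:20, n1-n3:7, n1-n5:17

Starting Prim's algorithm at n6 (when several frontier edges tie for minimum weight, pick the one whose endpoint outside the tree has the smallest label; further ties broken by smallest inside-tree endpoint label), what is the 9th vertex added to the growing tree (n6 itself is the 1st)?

Prim, starting at n6.
Step 1: cheapest edge leaving the tree is n6-n9 (16); add n9.
Step 2: cheapest edge leaving the tree is n2-n6 (19); add n2.
Step 3: cheapest edge leaving the tree is n1-n2 (6); add n1.
Step 4: cheapest edge leaving the tree is n1-n8 (6); add n8.
Step 5: cheapest edge leaving the tree is n1-n3 (7); add n3.
Step 6: cheapest edge leaving the tree is n3-n5 (8); add n5.
Step 7: cheapest edge leaving the tree is n3-n7 (11); add n7.
Step 8: cheapest edge leaving the tree is n3-n4 (16); add n4.
Vertex order: n6, n9, n2, n1, n8, n3, n5, n7, n4. The 9th vertex is n4.

n4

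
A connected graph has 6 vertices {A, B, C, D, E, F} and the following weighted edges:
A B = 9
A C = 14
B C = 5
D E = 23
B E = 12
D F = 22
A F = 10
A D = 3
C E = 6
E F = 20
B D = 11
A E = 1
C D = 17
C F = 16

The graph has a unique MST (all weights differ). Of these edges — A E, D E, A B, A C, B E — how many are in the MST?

1

Kruskal: consider edges lightest-first.
A E (1): add — endpoints in different components.
A D (3): add — endpoints in different components.
B C (5): add — endpoints in different components.
C E (6): add — endpoints in different components.
A B (9): skip — A and B already connected.
A F (10): add — endpoints in different components.
MST edge set: {A E, A D, B C, C E, A F}.
Of the listed edges, {A E} are in the MST → 1.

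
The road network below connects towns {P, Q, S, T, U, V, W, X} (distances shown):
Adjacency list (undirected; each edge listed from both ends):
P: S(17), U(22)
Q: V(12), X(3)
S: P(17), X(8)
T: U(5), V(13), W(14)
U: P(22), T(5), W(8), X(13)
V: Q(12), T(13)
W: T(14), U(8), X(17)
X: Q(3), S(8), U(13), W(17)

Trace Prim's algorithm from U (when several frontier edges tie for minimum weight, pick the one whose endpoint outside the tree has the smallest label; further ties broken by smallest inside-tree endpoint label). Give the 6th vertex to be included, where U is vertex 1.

Prim, starting at U.
Step 1: frontier [T–U 5, U–W 8, U–X 13, P–U 22] → take T–U (5); add T.
Step 2: frontier [T–V 13, T–W 14, U–W 8, U–X 13, P–U 22] → take U–W (8); add W.
Step 3: frontier [T–V 13, U–X 13, P–U 22, W–X 17] → take T–V (13); add V.
Step 4: frontier [U–X 13, P–U 22, Q–V 12, W–X 17] → take Q–V (12); add Q.
Step 5: frontier [Q–X 3, U–X 13, P–U 22, W–X 17] → take Q–X (3); add X.
Step 6: frontier [P–U 22, S–X 8] → take S–X (8); add S.
Step 7: frontier [P–S 17, P–U 22] → take P–S (17); add P.
Vertex order: U, T, W, V, Q, X, S, P. The 6th vertex is X.

X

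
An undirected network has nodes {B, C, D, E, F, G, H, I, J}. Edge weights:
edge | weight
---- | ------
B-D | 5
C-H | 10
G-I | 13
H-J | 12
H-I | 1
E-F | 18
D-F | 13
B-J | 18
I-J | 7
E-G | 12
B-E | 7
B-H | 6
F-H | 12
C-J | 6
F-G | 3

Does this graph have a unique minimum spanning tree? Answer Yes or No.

No

Kruskal's algorithm — process edges by increasing weight (ties by edge label):
H-I (1): add — endpoints in different components.
F-G (3): add — endpoints in different components.
B-D (5): add — endpoints in different components.
B-H (6): add — endpoints in different components.
C-J (6): add — endpoints in different components.
B-E (7): add — endpoints in different components.
I-J (7): add — endpoints in different components.
C-H (10): skip — C and H already connected.
E-G (12): add — endpoints in different components.
Non-tree edge F-H has weight 12, equal to the heaviest edge on its tree cycle — swapping gives another MST of the same weight. Not unique.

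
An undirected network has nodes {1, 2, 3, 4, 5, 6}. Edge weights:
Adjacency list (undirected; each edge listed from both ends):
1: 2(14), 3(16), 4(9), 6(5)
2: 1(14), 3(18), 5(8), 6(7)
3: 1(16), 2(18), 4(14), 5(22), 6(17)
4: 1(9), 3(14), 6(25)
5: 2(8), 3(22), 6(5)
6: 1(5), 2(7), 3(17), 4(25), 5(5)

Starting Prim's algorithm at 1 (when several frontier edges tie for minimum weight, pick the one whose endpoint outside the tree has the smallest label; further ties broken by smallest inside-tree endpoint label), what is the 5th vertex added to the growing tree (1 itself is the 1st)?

Grow the tree from 1 using Prim:
Step 1: frontier [1 6 5, 1 4 9, 1 2 14, 1 3 16] → take 1 6 (5); add 6.
Step 2: frontier [1 4 9, 1 2 14, 1 3 16, 5 6 5, 2 6 7, 3 6 17, 4 6 25] → take 5 6 (5); add 5.
Step 3: frontier [1 4 9, 1 2 14, 1 3 16, 2 5 8, 3 5 22, 2 6 7, 3 6 17, 4 6 25] → take 2 6 (7); add 2.
Step 4: frontier [1 4 9, 1 3 16, 2 3 18, 3 5 22, 3 6 17, 4 6 25] → take 1 4 (9); add 4.
Step 5: frontier [1 3 16, 2 3 18, 3 4 14, 3 5 22, 3 6 17] → take 3 4 (14); add 3.
Vertex order: 1, 6, 5, 2, 4, 3. The 5th vertex is 4.

4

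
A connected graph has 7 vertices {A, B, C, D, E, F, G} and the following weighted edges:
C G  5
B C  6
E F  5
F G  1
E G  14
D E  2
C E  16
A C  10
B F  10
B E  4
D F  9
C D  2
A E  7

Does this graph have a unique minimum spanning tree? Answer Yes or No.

Kruskal's algorithm — process edges by increasing weight (ties by edge label):
F G (1): add. Components now {A} {B} {C} {D} {E} {F,G}
C D (2): add. Components now {A} {B} {C,D} {E} {F,G}
D E (2): add. Components now {A} {B} {C,D,E} {F,G}
B E (4): add. Components now {A} {B,C,D,E} {F,G}
C G (5): add. Components now {A} {B,C,D,E,F,G}
E F (5): skip — E and F already connected.
B C (6): skip — B and C already connected.
A E (7): add. Components now {A,B,C,D,E,F,G}
Non-tree edge E F has weight 5, equal to the heaviest edge on its tree cycle — swapping gives another MST of the same weight. Not unique.

No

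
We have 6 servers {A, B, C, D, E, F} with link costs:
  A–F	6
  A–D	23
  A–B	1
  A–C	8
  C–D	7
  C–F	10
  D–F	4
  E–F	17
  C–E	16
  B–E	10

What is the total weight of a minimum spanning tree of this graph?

28

Prim's algorithm from A:
Step 1: frontier [A–B 1, A–F 6, A–C 8, A–D 23] → take A–B (1); add B.
Step 2: frontier [A–F 6, A–C 8, A–D 23, B–E 10] → take A–F (6); add F.
Step 3: frontier [A–C 8, A–D 23, B–E 10, D–F 4, C–F 10, E–F 17] → take D–F (4); add D.
Step 4: frontier [A–C 8, B–E 10, C–D 7, C–F 10, E–F 17] → take C–D (7); add C.
Step 5: frontier [B–E 10, C–E 16, E–F 17] → take B–E (10); add E.
MST edges: A–B, A–F, D–F, C–D, B–E; total weight 1+6+4+7+10 = 28.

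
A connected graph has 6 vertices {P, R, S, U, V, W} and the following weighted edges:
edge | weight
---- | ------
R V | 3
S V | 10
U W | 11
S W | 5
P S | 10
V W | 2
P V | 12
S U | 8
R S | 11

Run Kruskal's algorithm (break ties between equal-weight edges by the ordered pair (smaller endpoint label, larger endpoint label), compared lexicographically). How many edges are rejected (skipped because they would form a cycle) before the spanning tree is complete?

0

Kruskal's algorithm — process edges by increasing weight (ties by edge label):
V W (2): add — endpoints in different components.
R V (3): add — endpoints in different components.
S W (5): add — endpoints in different components.
S U (8): add — endpoints in different components.
P S (10): add — endpoints in different components.
Edges rejected before the tree was complete: 0.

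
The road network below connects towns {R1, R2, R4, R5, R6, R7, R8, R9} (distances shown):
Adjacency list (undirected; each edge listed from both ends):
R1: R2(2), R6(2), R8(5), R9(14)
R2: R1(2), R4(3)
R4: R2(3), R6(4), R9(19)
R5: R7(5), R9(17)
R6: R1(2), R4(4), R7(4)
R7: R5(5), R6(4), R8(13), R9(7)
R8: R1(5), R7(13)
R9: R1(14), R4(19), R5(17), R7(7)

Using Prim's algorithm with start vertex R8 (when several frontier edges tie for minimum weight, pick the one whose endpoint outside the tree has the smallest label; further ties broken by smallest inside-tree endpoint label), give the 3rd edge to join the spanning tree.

Prim, starting at R8.
Step 1: frontier [R1 R8 5, R7 R8 13] → take R1 R8 (5); add R1.
Step 2: frontier [R1 R2 2, R1 R6 2, R1 R9 14, R7 R8 13] → take R1 R2 (2); add R2.
Step 3: frontier [R1 R6 2, R1 R9 14, R2 R4 3, R7 R8 13] → take R1 R6 (2); add R6.
Step 4: frontier [R1 R9 14, R2 R4 3, R4 R6 4, R6 R7 4, R7 R8 13] → take R2 R4 (3); add R4.
Step 5: frontier [R1 R9 14, R4 R9 19, R6 R7 4, R7 R8 13] → take R6 R7 (4); add R7.
Step 6: frontier [R1 R9 14, R4 R9 19, R5 R7 5, R7 R9 7] → take R5 R7 (5); add R5.
Step 7: frontier [R1 R9 14, R4 R9 19, R5 R9 17, R7 R9 7] → take R7 R9 (7); add R9.
The 3rd edge added is R1 R6.

R1-R6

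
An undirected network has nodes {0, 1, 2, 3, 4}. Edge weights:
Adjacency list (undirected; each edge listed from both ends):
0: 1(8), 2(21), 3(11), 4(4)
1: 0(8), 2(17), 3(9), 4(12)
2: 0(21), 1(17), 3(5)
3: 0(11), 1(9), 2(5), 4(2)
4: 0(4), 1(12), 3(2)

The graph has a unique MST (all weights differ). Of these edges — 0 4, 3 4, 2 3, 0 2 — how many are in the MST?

Sort edges by weight, then run Kruskal:
3 4 (2): add. Components now {0} {1} {2} {3,4}
0 4 (4): add. Components now {0,3,4} {1} {2}
2 3 (5): add. Components now {0,2,3,4} {1}
0 1 (8): add. Components now {0,1,2,3,4}
MST edge set: {3 4, 0 4, 2 3, 0 1}.
Of the listed edges, {0 4, 3 4, 2 3} are in the MST → 3.

3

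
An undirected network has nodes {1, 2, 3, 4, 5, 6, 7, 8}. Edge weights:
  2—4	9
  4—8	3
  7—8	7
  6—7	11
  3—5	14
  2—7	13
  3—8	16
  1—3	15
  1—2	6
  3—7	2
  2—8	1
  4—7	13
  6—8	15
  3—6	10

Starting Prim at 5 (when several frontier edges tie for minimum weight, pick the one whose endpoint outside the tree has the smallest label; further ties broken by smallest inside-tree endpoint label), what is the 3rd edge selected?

Prim, starting at 5.
Step 1: frontier [3—5 14] → take 3—5 (14); add 3.
Step 2: frontier [3—7 2, 3—6 10, 1—3 15, 3—8 16] → take 3—7 (2); add 7.
Step 3: frontier [3—6 10, 1—3 15, 3—8 16, 7—8 7, 6—7 11, 2—7 13, 4—7 13] → take 7—8 (7); add 8.
Step 4: frontier [3—6 10, 1—3 15, 6—7 11, 2—7 13, 4—7 13, 2—8 1, 4—8 3, 6—8 15] → take 2—8 (1); add 2.
Step 5: frontier [1—2 6, 2—4 9, 3—6 10, 1—3 15, 6—7 11, 4—7 13, 4—8 3, 6—8 15] → take 4—8 (3); add 4.
Step 6: frontier [1—2 6, 3—6 10, 1—3 15, 6—7 11, 6—8 15] → take 1—2 (6); add 1.
Step 7: frontier [3—6 10, 6—7 11, 6—8 15] → take 3—6 (10); add 6.
The 3rd edge added is 7—8.

7-8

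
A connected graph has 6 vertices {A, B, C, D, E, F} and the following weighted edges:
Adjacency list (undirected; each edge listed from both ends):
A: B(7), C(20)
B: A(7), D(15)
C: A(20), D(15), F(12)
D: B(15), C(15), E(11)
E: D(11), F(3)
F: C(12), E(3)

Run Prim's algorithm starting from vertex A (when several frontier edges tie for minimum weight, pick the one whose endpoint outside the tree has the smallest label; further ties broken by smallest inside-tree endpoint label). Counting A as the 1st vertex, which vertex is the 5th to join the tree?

F

Prim's algorithm from A:
Step 1: frontier [A—B 7, A—C 20] → take A—B (7); add B.
Step 2: frontier [A—C 20, B—D 15] → take B—D (15); add D.
Step 3: frontier [A—C 20, D—E 11, C—D 15] → take D—E (11); add E.
Step 4: frontier [A—C 20, C—D 15, E—F 3] → take E—F (3); add F.
Step 5: frontier [A—C 20, C—D 15, C—F 12] → take C—F (12); add C.
Vertex order: A, B, D, E, F, C. The 5th vertex is F.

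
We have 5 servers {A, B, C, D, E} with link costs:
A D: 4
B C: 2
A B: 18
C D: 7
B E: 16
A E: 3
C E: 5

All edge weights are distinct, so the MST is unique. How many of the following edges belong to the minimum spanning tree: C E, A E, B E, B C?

Sort edges by weight, then run Kruskal:
B C (2): add. Components now {A} {B,C} {D} {E}
A E (3): add. Components now {A,E} {B,C} {D}
A D (4): add. Components now {A,D,E} {B,C}
C E (5): add. Components now {A,B,C,D,E}
MST edge set: {B C, A E, A D, C E}.
Of the listed edges, {C E, A E, B C} are in the MST → 3.

3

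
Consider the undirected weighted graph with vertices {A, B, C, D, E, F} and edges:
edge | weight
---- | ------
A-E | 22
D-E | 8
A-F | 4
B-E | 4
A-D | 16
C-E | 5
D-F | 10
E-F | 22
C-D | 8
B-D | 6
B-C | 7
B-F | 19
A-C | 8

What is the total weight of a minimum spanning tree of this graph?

Prim, starting at B.
Step 1: frontier [B-E 4, B-D 6, B-C 7, B-F 19] → take B-E (4); add E.
Step 2: frontier [B-D 6, B-C 7, B-F 19, C-E 5, D-E 8, A-E 22, E-F 22] → take C-E (5); add C.
Step 3: frontier [B-D 6, B-F 19, A-C 8, C-D 8, D-E 8, A-E 22, E-F 22] → take B-D (6); add D.
Step 4: frontier [B-F 19, A-C 8, D-F 10, A-D 16, A-E 22, E-F 22] → take A-C (8); add A.
Step 5: frontier [A-F 4, B-F 19, D-F 10, E-F 22] → take A-F (4); add F.
MST edges: B-E, C-E, B-D, A-C, A-F; total weight 4+5+6+8+4 = 27.

27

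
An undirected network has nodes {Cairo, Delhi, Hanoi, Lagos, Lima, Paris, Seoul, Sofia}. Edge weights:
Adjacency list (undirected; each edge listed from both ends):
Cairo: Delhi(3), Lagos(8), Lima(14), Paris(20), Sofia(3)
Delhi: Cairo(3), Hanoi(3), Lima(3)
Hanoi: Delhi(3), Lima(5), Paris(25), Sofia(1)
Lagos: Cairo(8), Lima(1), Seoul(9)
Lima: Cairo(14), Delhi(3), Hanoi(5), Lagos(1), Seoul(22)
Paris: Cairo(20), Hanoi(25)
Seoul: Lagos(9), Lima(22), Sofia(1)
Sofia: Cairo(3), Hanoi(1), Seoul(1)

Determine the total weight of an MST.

32

Prim, starting at Lagos.
Step 1: cheapest edge leaving the tree is Lagos Lima (1); add Lima.
Step 2: cheapest edge leaving the tree is Delhi Lima (3); add Delhi.
Step 3: cheapest edge leaving the tree is Cairo Delhi (3); add Cairo.
Step 4: cheapest edge leaving the tree is Delhi Hanoi (3); add Hanoi.
Step 5: cheapest edge leaving the tree is Hanoi Sofia (1); add Sofia.
Step 6: cheapest edge leaving the tree is Seoul Sofia (1); add Seoul.
Step 7: cheapest edge leaving the tree is Cairo Paris (20); add Paris.
MST edges: Lagos Lima, Delhi Lima, Cairo Delhi, Delhi Hanoi, Hanoi Sofia, Seoul Sofia, Cairo Paris; total weight 1+3+3+3+1+1+20 = 32.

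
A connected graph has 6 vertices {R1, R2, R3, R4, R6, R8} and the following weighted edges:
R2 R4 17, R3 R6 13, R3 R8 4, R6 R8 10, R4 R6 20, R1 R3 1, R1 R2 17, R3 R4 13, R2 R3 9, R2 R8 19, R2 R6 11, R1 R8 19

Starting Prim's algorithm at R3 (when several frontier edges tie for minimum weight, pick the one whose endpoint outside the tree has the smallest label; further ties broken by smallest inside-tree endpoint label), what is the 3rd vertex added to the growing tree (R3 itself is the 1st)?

R8

Prim, starting at R3.
Step 1: cheapest edge leaving the tree is R1 R3 (1); add R1.
Step 2: cheapest edge leaving the tree is R3 R8 (4); add R8.
Step 3: cheapest edge leaving the tree is R2 R3 (9); add R2.
Step 4: cheapest edge leaving the tree is R6 R8 (10); add R6.
Step 5: cheapest edge leaving the tree is R3 R4 (13); add R4.
Vertex order: R3, R1, R8, R2, R6, R4. The 3rd vertex is R8.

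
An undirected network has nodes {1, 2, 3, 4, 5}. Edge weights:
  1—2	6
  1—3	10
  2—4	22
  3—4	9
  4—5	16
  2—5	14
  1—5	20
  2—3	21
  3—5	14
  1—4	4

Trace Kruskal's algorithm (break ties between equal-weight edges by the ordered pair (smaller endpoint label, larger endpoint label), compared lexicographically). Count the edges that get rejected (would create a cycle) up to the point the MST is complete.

Kruskal: consider edges lightest-first.
1—4 (4): add. Components now {1,4} {2} {3} {5}
1—2 (6): add. Components now {1,2,4} {3} {5}
3—4 (9): add. Components now {1,2,3,4} {5}
1—3 (10): skip — 1 and 3 already connected.
2—5 (14): add. Components now {1,2,3,4,5}
Edges rejected before the tree was complete: 1.

1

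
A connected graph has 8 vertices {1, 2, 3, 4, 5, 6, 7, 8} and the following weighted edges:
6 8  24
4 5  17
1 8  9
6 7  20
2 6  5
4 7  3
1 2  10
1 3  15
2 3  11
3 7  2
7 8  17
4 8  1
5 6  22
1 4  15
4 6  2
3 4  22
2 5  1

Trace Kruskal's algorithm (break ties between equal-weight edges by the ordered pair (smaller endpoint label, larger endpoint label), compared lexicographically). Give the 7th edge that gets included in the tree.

Kruskal's algorithm — process edges by increasing weight (ties by edge label):
2 5 (1): add — endpoints in different components.
4 8 (1): add — endpoints in different components.
3 7 (2): add — endpoints in different components.
4 6 (2): add — endpoints in different components.
4 7 (3): add — endpoints in different components.
2 6 (5): add — endpoints in different components.
1 8 (9): add — endpoints in different components.
The 7th edge added is 1 8.

1-8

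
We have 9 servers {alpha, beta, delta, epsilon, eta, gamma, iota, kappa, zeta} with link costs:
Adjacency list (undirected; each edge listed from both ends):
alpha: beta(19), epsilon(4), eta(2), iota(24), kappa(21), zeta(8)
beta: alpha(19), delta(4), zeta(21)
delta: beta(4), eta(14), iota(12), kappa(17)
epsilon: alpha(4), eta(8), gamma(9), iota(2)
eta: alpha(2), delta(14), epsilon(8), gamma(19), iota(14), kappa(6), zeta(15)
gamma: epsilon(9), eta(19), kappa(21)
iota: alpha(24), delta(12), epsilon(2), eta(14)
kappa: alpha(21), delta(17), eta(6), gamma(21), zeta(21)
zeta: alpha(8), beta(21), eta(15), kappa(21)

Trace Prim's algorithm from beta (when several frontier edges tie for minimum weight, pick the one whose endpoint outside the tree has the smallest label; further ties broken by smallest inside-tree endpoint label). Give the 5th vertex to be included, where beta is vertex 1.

Grow the tree from beta using Prim:
Step 1: cheapest edge leaving the tree is beta–delta (4); add delta.
Step 2: cheapest edge leaving the tree is delta–iota (12); add iota.
Step 3: cheapest edge leaving the tree is epsilon–iota (2); add epsilon.
Step 4: cheapest edge leaving the tree is alpha–epsilon (4); add alpha.
Step 5: cheapest edge leaving the tree is alpha–eta (2); add eta.
Step 6: cheapest edge leaving the tree is eta–kappa (6); add kappa.
Step 7: cheapest edge leaving the tree is alpha–zeta (8); add zeta.
Step 8: cheapest edge leaving the tree is epsilon–gamma (9); add gamma.
Vertex order: beta, delta, iota, epsilon, alpha, eta, kappa, zeta, gamma. The 5th vertex is alpha.

alpha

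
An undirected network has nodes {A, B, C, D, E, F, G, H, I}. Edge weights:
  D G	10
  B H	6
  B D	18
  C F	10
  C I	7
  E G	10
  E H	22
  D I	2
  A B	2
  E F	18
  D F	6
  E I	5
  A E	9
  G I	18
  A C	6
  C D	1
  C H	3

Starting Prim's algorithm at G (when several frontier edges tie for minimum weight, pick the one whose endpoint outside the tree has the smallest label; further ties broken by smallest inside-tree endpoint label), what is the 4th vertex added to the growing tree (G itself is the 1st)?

I

Prim, starting at G.
Step 1: cheapest edge leaving the tree is D G (10); add D.
Step 2: cheapest edge leaving the tree is C D (1); add C.
Step 3: cheapest edge leaving the tree is D I (2); add I.
Step 4: cheapest edge leaving the tree is C H (3); add H.
Step 5: cheapest edge leaving the tree is E I (5); add E.
Step 6: cheapest edge leaving the tree is A C (6); add A.
Step 7: cheapest edge leaving the tree is A B (2); add B.
Step 8: cheapest edge leaving the tree is D F (6); add F.
Vertex order: G, D, C, I, H, E, A, B, F. The 4th vertex is I.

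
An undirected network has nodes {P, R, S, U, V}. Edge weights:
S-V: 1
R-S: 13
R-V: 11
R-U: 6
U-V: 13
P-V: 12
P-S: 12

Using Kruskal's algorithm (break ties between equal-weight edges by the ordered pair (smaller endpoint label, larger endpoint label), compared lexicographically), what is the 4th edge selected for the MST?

P-S

Kruskal's algorithm — process edges by increasing weight (ties by edge label):
S-V (1): add. Components now {P} {S,V} {R} {U}
R-U (6): add. Components now {P} {S,V} {R,U}
R-V (11): add. Components now {P} {R,S,U,V}
P-S (12): add. Components now {P,R,S,U,V}
The 4th edge added is P-S.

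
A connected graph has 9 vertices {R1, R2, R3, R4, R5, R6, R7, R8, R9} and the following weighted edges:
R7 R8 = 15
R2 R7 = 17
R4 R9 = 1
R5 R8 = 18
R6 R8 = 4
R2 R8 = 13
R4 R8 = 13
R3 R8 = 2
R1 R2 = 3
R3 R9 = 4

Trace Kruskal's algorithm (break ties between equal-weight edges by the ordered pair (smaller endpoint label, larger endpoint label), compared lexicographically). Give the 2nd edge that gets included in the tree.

Sort edges by weight, then run Kruskal:
R4 R9 (1): add — endpoints in different components.
R3 R8 (2): add — endpoints in different components.
R1 R2 (3): add — endpoints in different components.
R3 R9 (4): add — endpoints in different components.
R6 R8 (4): add — endpoints in different components.
R2 R8 (13): add — endpoints in different components.
R4 R8 (13): skip — R8 and R4 already connected.
R7 R8 (15): add — endpoints in different components.
R2 R7 (17): skip — R7 and R2 already connected.
R5 R8 (18): add — endpoints in different components.
The 2nd edge added is R3 R8.

R3-R8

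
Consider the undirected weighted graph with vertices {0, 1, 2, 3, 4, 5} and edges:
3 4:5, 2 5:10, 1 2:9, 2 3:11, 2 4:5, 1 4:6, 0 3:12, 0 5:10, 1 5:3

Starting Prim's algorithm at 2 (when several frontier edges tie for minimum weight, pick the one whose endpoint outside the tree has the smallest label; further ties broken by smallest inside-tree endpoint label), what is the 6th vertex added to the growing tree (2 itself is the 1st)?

0

Prim, starting at 2.
Step 1: cheapest edge leaving the tree is 2 4 (5); add 4.
Step 2: cheapest edge leaving the tree is 3 4 (5); add 3.
Step 3: cheapest edge leaving the tree is 1 4 (6); add 1.
Step 4: cheapest edge leaving the tree is 1 5 (3); add 5.
Step 5: cheapest edge leaving the tree is 0 5 (10); add 0.
Vertex order: 2, 4, 3, 1, 5, 0. The 6th vertex is 0.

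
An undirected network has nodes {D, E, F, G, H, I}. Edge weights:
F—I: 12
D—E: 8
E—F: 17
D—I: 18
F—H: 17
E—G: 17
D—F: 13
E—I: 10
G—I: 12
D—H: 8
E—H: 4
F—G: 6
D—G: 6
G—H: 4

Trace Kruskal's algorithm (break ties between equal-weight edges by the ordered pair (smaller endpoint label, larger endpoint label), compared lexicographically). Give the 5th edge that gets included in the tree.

Sort edges by weight, then run Kruskal:
E—H (4): add — endpoints in different components.
G—H (4): add — endpoints in different components.
D—G (6): add — endpoints in different components.
F—G (6): add — endpoints in different components.
D—E (8): skip — D and E already connected.
D—H (8): skip — D and H already connected.
E—I (10): add — endpoints in different components.
The 5th edge added is E—I.

E-I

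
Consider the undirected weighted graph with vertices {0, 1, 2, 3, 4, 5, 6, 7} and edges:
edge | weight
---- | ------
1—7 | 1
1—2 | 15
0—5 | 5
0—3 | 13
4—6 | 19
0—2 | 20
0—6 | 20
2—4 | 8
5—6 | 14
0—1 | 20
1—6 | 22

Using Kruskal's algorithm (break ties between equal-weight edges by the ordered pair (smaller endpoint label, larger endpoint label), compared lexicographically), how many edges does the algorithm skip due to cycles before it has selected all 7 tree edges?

0

Sort edges by weight, then run Kruskal:
1—7 (1): add — endpoints in different components.
0—5 (5): add — endpoints in different components.
2—4 (8): add — endpoints in different components.
0—3 (13): add — endpoints in different components.
5—6 (14): add — endpoints in different components.
1—2 (15): add — endpoints in different components.
4—6 (19): add — endpoints in different components.
Edges rejected before the tree was complete: 0.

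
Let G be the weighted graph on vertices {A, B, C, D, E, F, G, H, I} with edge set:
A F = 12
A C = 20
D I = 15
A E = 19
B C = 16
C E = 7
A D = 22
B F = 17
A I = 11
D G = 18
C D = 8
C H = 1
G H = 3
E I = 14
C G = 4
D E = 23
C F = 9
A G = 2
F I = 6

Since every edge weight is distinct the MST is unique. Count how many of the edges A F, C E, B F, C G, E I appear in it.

1

Kruskal's algorithm — process edges by increasing weight (ties by edge label):
C H (1): add — endpoints in different components.
A G (2): add — endpoints in different components.
G H (3): add — endpoints in different components.
C G (4): skip — C and G already connected.
F I (6): add — endpoints in different components.
C E (7): add — endpoints in different components.
C D (8): add — endpoints in different components.
C F (9): add — endpoints in different components.
A I (11): skip — A and I already connected.
A F (12): skip — A and F already connected.
E I (14): skip — E and I already connected.
D I (15): skip — D and I already connected.
B C (16): add — endpoints in different components.
MST edge set: {C H, A G, G H, F I, C E, C D, C F, B C}.
Of the listed edges, {C E} are in the MST → 1.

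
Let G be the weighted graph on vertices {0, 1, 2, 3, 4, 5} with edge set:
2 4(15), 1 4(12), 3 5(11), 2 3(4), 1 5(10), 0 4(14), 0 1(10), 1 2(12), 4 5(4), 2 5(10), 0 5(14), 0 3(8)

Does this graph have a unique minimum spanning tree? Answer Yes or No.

Kruskal: consider edges lightest-first.
2 3 (4): add. Components now {0} {1} {2,3} {4} {5}
4 5 (4): add. Components now {0} {1} {2,3} {4,5}
0 3 (8): add. Components now {0,2,3} {1} {4,5}
0 1 (10): add. Components now {0,1,2,3} {4,5}
1 5 (10): add. Components now {0,1,2,3,4,5}
Non-tree edge 2 5 has weight 10, equal to the heaviest edge on its tree cycle — swapping gives another MST of the same weight. Not unique.

No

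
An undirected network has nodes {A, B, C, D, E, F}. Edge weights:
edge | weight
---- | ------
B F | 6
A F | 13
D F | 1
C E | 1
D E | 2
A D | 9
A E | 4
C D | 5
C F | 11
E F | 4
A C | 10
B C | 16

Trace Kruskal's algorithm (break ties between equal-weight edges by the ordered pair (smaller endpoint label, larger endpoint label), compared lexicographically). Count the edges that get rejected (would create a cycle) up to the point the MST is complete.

2

Sort edges by weight, then run Kruskal:
C E (1): add — endpoints in different components.
D F (1): add — endpoints in different components.
D E (2): add — endpoints in different components.
A E (4): add — endpoints in different components.
E F (4): skip — E and F already connected.
C D (5): skip — C and D already connected.
B F (6): add — endpoints in different components.
Edges rejected before the tree was complete: 2.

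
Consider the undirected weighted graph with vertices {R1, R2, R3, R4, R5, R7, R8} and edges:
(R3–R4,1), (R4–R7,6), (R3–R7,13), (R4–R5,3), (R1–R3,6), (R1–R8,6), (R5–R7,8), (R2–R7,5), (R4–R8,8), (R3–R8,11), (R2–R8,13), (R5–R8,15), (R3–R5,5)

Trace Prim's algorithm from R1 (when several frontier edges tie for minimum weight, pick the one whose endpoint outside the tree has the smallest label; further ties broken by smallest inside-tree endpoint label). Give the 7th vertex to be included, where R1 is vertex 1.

Prim, starting at R1.
Step 1: cheapest edge leaving the tree is R1–R3 (6); add R3.
Step 2: cheapest edge leaving the tree is R3–R4 (1); add R4.
Step 3: cheapest edge leaving the tree is R4–R5 (3); add R5.
Step 4: cheapest edge leaving the tree is R4–R7 (6); add R7.
Step 5: cheapest edge leaving the tree is R2–R7 (5); add R2.
Step 6: cheapest edge leaving the tree is R1–R8 (6); add R8.
Vertex order: R1, R3, R4, R5, R7, R2, R8. The 7th vertex is R8.

R8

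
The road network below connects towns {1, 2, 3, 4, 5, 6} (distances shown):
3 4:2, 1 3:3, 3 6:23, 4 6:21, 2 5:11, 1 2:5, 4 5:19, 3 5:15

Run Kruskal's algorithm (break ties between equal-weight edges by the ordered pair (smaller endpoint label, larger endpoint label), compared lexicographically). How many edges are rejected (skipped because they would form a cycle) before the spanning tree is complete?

2

Kruskal: consider edges lightest-first.
3 4 (2): add. Components now {1} {2} {3,4} {5} {6}
1 3 (3): add. Components now {1,3,4} {2} {5} {6}
1 2 (5): add. Components now {1,2,3,4} {5} {6}
2 5 (11): add. Components now {1,2,3,4,5} {6}
3 5 (15): skip — 3 and 5 already connected.
4 5 (19): skip — 4 and 5 already connected.
4 6 (21): add. Components now {1,2,3,4,5,6}
Edges rejected before the tree was complete: 2.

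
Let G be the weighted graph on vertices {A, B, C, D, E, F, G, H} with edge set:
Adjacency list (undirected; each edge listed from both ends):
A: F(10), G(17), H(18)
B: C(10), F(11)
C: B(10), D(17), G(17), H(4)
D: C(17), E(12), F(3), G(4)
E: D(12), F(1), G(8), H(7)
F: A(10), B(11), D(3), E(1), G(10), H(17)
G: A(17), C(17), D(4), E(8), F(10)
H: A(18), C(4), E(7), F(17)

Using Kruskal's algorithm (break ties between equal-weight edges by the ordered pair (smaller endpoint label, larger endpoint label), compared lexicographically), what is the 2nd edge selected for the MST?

Kruskal's algorithm — process edges by increasing weight (ties by edge label):
E–F (1): add — endpoints in different components.
D–F (3): add — endpoints in different components.
C–H (4): add — endpoints in different components.
D–G (4): add — endpoints in different components.
E–H (7): add — endpoints in different components.
E–G (8): skip — E and G already connected.
A–F (10): add — endpoints in different components.
B–C (10): add — endpoints in different components.
The 2nd edge added is D–F.

D-F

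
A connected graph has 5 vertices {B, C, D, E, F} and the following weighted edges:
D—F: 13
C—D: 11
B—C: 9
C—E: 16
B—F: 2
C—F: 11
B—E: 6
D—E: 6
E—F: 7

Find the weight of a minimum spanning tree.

Sort edges by weight, then run Kruskal:
B—F (2): add — endpoints in different components.
B—E (6): add — endpoints in different components.
D—E (6): add — endpoints in different components.
E—F (7): skip — E and F already connected.
B—C (9): add — endpoints in different components.
MST edges: B—F, B—E, D—E, B—C; total weight 2+6+6+9 = 23.

23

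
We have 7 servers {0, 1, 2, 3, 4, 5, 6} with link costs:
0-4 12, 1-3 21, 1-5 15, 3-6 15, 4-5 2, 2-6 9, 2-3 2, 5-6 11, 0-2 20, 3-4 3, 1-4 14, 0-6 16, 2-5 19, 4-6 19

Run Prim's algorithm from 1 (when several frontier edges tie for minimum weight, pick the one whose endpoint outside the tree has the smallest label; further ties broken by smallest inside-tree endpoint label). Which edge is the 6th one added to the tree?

0-4

Grow the tree from 1 using Prim:
Step 1: cheapest edge leaving the tree is 1-4 (14); add 4.
Step 2: cheapest edge leaving the tree is 4-5 (2); add 5.
Step 3: cheapest edge leaving the tree is 3-4 (3); add 3.
Step 4: cheapest edge leaving the tree is 2-3 (2); add 2.
Step 5: cheapest edge leaving the tree is 2-6 (9); add 6.
Step 6: cheapest edge leaving the tree is 0-4 (12); add 0.
The 6th edge added is 0-4.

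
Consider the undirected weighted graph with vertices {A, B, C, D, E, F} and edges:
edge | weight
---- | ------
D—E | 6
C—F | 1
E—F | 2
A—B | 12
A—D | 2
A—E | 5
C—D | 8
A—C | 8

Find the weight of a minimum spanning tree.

22

Prim's algorithm from B:
Step 1: cheapest edge leaving the tree is A—B (12); add A.
Step 2: cheapest edge leaving the tree is A—D (2); add D.
Step 3: cheapest edge leaving the tree is A—E (5); add E.
Step 4: cheapest edge leaving the tree is E—F (2); add F.
Step 5: cheapest edge leaving the tree is C—F (1); add C.
MST edges: A—B, A—D, A—E, E—F, C—F; total weight 12+2+5+2+1 = 22.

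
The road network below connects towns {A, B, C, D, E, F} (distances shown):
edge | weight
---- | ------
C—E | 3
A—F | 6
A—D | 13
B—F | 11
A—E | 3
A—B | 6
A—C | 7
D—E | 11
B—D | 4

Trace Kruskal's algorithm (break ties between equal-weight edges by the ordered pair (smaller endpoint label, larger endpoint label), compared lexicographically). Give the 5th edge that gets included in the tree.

Sort edges by weight, then run Kruskal:
A—E (3): add — endpoints in different components.
C—E (3): add — endpoints in different components.
B—D (4): add — endpoints in different components.
A—B (6): add — endpoints in different components.
A—F (6): add — endpoints in different components.
The 5th edge added is A—F.

A-F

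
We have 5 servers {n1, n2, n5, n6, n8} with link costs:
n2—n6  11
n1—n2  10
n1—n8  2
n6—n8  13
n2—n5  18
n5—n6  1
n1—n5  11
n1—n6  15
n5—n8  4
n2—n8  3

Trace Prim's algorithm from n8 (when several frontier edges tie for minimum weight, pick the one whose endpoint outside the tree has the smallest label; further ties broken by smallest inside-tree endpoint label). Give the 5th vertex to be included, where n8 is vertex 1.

Prim, starting at n8.
Step 1: frontier [n1—n8 2, n2—n8 3, n5—n8 4, n6—n8 13] → take n1—n8 (2); add n1.
Step 2: frontier [n1—n2 10, n1—n5 11, n1—n6 15, n2—n8 3, n5—n8 4, n6—n8 13] → take n2—n8 (3); add n2.
Step 3: frontier [n1—n5 11, n1—n6 15, n2—n6 11, n2—n5 18, n5—n8 4, n6—n8 13] → take n5—n8 (4); add n5.
Step 4: frontier [n1—n6 15, n2—n6 11, n5—n6 1, n6—n8 13] → take n5—n6 (1); add n6.
Vertex order: n8, n1, n2, n5, n6. The 5th vertex is n6.

n6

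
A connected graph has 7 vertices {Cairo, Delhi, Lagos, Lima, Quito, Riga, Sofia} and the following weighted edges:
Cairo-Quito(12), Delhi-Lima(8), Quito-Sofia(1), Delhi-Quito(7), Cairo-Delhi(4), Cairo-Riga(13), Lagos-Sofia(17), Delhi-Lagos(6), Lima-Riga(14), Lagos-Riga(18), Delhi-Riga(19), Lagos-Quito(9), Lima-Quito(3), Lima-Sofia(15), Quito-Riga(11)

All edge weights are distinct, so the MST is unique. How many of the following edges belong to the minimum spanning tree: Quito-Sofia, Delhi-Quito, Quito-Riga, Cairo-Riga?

3

Kruskal: consider edges lightest-first.
Quito-Sofia (1): add. Components now {Cairo} {Delhi} {Riga} {Quito,Sofia} {Lagos} {Lima}
Lima-Quito (3): add. Components now {Cairo} {Delhi} {Riga} {Lima,Quito,Sofia} {Lagos}
Cairo-Delhi (4): add. Components now {Cairo,Delhi} {Riga} {Lima,Quito,Sofia} {Lagos}
Delhi-Lagos (6): add. Components now {Cairo,Delhi,Lagos} {Riga} {Lima,Quito,Sofia}
Delhi-Quito (7): add. Components now {Cairo,Delhi,Lagos,Lima,Quito,Sofia} {Riga}
Delhi-Lima (8): skip — Delhi and Lima already connected.
Lagos-Quito (9): skip — Quito and Lagos already connected.
Quito-Riga (11): add. Components now {Cairo,Delhi,Lagos,Lima,Quito,Riga,Sofia}
MST edge set: {Quito-Sofia, Lima-Quito, Cairo-Delhi, Delhi-Lagos, Delhi-Quito, Quito-Riga}.
Of the listed edges, {Quito-Sofia, Delhi-Quito, Quito-Riga} are in the MST → 3.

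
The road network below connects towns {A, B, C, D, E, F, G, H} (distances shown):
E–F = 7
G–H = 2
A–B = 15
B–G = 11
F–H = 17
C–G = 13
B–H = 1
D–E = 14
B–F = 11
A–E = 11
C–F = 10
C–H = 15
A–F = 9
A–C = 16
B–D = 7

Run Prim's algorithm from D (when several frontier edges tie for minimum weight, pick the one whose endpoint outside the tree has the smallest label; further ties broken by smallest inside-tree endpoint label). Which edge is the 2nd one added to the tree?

B-H

Grow the tree from D using Prim:
Step 1: cheapest edge leaving the tree is B–D (7); add B.
Step 2: cheapest edge leaving the tree is B–H (1); add H.
Step 3: cheapest edge leaving the tree is G–H (2); add G.
Step 4: cheapest edge leaving the tree is B–F (11); add F.
Step 5: cheapest edge leaving the tree is E–F (7); add E.
Step 6: cheapest edge leaving the tree is A–F (9); add A.
Step 7: cheapest edge leaving the tree is C–F (10); add C.
The 2nd edge added is B–H.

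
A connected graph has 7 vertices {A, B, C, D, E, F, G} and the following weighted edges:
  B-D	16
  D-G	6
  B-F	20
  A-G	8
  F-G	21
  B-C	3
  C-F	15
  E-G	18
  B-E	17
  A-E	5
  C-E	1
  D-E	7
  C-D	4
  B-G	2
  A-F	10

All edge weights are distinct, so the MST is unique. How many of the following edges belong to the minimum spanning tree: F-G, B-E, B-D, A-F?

1

Kruskal: consider edges lightest-first.
C-E (1): add — endpoints in different components.
B-G (2): add — endpoints in different components.
B-C (3): add — endpoints in different components.
C-D (4): add — endpoints in different components.
A-E (5): add — endpoints in different components.
D-G (6): skip — D and G already connected.
D-E (7): skip — D and E already connected.
A-G (8): skip — A and G already connected.
A-F (10): add — endpoints in different components.
MST edge set: {C-E, B-G, B-C, C-D, A-E, A-F}.
Of the listed edges, {A-F} are in the MST → 1.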